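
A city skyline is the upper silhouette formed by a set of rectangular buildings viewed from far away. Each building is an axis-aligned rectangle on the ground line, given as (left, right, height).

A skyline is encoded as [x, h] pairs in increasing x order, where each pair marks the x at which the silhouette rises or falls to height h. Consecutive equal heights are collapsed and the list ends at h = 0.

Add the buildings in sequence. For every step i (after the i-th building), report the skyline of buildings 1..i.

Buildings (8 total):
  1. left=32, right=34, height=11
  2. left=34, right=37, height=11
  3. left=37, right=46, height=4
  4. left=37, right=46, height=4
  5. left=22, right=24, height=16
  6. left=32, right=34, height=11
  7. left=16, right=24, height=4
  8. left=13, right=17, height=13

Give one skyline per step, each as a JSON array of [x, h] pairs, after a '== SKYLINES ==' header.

== SKYLINES ==
[[32,11],[34,0]]
[[32,11],[37,0]]
[[32,11],[37,4],[46,0]]
[[32,11],[37,4],[46,0]]
[[22,16],[24,0],[32,11],[37,4],[46,0]]
[[22,16],[24,0],[32,11],[37,4],[46,0]]
[[16,4],[22,16],[24,0],[32,11],[37,4],[46,0]]
[[13,13],[17,4],[22,16],[24,0],[32,11],[37,4],[46,0]]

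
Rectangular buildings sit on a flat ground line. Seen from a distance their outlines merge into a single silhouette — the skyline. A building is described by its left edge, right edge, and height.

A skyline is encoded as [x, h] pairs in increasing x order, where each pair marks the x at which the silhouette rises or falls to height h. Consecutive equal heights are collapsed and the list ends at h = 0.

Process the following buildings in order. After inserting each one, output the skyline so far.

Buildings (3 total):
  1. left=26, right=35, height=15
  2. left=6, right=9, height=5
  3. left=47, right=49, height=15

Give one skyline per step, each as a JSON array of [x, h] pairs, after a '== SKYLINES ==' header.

== SKYLINES ==
[[26,15],[35,0]]
[[6,5],[9,0],[26,15],[35,0]]
[[6,5],[9,0],[26,15],[35,0],[47,15],[49,0]]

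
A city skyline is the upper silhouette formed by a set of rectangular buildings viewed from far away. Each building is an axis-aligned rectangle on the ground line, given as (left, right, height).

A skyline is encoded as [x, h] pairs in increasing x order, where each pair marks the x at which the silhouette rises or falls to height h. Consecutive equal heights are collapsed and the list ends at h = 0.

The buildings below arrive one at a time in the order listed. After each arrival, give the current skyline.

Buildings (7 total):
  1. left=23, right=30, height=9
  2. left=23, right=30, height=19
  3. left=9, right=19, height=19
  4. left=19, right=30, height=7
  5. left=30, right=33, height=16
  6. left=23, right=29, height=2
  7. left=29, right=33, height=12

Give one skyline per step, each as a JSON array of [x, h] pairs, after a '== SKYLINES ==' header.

== SKYLINES ==
[[23,9],[30,0]]
[[23,19],[30,0]]
[[9,19],[19,0],[23,19],[30,0]]
[[9,19],[19,7],[23,19],[30,0]]
[[9,19],[19,7],[23,19],[30,16],[33,0]]
[[9,19],[19,7],[23,19],[30,16],[33,0]]
[[9,19],[19,7],[23,19],[30,16],[33,0]]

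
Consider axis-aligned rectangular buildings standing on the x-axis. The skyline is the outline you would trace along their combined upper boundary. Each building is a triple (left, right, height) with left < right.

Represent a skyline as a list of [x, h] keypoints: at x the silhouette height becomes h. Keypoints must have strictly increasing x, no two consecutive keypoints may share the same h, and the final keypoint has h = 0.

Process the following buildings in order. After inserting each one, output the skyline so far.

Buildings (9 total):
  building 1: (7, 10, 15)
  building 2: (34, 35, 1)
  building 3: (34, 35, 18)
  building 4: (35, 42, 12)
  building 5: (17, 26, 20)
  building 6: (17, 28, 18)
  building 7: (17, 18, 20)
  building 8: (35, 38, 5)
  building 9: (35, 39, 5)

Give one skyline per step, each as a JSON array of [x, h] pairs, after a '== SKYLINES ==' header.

== SKYLINES ==
[[7,15],[10,0]]
[[7,15],[10,0],[34,1],[35,0]]
[[7,15],[10,0],[34,18],[35,0]]
[[7,15],[10,0],[34,18],[35,12],[42,0]]
[[7,15],[10,0],[17,20],[26,0],[34,18],[35,12],[42,0]]
[[7,15],[10,0],[17,20],[26,18],[28,0],[34,18],[35,12],[42,0]]
[[7,15],[10,0],[17,20],[26,18],[28,0],[34,18],[35,12],[42,0]]
[[7,15],[10,0],[17,20],[26,18],[28,0],[34,18],[35,12],[42,0]]
[[7,15],[10,0],[17,20],[26,18],[28,0],[34,18],[35,12],[42,0]]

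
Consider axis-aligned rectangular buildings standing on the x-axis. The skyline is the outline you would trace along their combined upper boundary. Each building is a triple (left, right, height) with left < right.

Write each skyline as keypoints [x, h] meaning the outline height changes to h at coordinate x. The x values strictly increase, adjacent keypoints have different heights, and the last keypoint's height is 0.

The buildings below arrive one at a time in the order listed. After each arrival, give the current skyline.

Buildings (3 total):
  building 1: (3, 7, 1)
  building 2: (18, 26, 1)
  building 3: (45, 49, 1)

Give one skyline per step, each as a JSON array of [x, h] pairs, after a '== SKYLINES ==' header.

== SKYLINES ==
[[3,1],[7,0]]
[[3,1],[7,0],[18,1],[26,0]]
[[3,1],[7,0],[18,1],[26,0],[45,1],[49,0]]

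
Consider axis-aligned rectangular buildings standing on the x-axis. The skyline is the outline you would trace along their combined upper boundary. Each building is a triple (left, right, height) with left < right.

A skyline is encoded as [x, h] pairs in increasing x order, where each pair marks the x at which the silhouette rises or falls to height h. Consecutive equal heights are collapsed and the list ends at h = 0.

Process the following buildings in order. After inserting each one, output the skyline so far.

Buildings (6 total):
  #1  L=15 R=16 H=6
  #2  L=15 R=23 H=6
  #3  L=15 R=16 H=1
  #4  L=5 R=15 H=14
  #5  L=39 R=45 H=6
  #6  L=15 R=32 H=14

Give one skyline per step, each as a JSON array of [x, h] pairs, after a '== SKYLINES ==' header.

== SKYLINES ==
[[15,6],[16,0]]
[[15,6],[23,0]]
[[15,6],[23,0]]
[[5,14],[15,6],[23,0]]
[[5,14],[15,6],[23,0],[39,6],[45,0]]
[[5,14],[32,0],[39,6],[45,0]]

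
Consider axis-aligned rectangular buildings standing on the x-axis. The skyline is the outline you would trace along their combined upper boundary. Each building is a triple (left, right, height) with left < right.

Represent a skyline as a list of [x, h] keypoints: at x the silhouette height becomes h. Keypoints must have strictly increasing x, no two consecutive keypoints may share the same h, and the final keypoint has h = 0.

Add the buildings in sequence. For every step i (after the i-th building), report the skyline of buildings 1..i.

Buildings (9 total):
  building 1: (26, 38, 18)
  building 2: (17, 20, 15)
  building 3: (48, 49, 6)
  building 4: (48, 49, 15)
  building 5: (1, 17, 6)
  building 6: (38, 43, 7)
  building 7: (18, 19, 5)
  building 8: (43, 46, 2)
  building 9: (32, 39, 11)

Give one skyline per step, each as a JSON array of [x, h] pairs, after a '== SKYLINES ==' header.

== SKYLINES ==
[[26,18],[38,0]]
[[17,15],[20,0],[26,18],[38,0]]
[[17,15],[20,0],[26,18],[38,0],[48,6],[49,0]]
[[17,15],[20,0],[26,18],[38,0],[48,15],[49,0]]
[[1,6],[17,15],[20,0],[26,18],[38,0],[48,15],[49,0]]
[[1,6],[17,15],[20,0],[26,18],[38,7],[43,0],[48,15],[49,0]]
[[1,6],[17,15],[20,0],[26,18],[38,7],[43,0],[48,15],[49,0]]
[[1,6],[17,15],[20,0],[26,18],[38,7],[43,2],[46,0],[48,15],[49,0]]
[[1,6],[17,15],[20,0],[26,18],[38,11],[39,7],[43,2],[46,0],[48,15],[49,0]]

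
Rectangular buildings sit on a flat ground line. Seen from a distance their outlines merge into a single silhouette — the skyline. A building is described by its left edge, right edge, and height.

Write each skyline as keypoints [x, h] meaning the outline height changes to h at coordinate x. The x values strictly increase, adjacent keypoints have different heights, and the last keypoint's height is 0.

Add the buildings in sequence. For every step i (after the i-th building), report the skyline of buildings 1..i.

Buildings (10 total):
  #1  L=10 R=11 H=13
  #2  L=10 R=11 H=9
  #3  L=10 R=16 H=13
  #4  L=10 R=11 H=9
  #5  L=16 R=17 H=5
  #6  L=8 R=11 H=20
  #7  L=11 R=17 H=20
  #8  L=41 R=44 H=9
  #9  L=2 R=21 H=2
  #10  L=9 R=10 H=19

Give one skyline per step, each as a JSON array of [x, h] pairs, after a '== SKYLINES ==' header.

== SKYLINES ==
[[10,13],[11,0]]
[[10,13],[11,0]]
[[10,13],[16,0]]
[[10,13],[16,0]]
[[10,13],[16,5],[17,0]]
[[8,20],[11,13],[16,5],[17,0]]
[[8,20],[17,0]]
[[8,20],[17,0],[41,9],[44,0]]
[[2,2],[8,20],[17,2],[21,0],[41,9],[44,0]]
[[2,2],[8,20],[17,2],[21,0],[41,9],[44,0]]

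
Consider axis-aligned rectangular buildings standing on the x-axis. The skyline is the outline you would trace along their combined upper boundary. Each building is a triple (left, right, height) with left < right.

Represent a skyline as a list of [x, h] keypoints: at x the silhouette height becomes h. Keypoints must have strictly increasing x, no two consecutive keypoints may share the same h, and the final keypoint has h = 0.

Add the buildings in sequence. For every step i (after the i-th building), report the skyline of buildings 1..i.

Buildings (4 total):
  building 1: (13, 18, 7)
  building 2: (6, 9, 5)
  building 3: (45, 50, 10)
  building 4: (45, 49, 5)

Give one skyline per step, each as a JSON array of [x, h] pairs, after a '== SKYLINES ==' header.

== SKYLINES ==
[[13,7],[18,0]]
[[6,5],[9,0],[13,7],[18,0]]
[[6,5],[9,0],[13,7],[18,0],[45,10],[50,0]]
[[6,5],[9,0],[13,7],[18,0],[45,10],[50,0]]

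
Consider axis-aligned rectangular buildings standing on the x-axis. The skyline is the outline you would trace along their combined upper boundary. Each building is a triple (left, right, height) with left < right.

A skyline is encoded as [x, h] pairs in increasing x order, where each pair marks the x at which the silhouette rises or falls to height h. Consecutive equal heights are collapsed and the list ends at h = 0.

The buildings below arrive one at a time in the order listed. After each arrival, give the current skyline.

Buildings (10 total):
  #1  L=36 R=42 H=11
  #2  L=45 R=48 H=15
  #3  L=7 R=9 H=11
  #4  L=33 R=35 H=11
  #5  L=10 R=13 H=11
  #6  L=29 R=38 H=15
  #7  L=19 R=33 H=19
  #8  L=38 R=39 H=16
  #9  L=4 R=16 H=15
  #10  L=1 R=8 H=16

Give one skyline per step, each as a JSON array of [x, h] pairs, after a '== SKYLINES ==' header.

== SKYLINES ==
[[36,11],[42,0]]
[[36,11],[42,0],[45,15],[48,0]]
[[7,11],[9,0],[36,11],[42,0],[45,15],[48,0]]
[[7,11],[9,0],[33,11],[35,0],[36,11],[42,0],[45,15],[48,0]]
[[7,11],[9,0],[10,11],[13,0],[33,11],[35,0],[36,11],[42,0],[45,15],[48,0]]
[[7,11],[9,0],[10,11],[13,0],[29,15],[38,11],[42,0],[45,15],[48,0]]
[[7,11],[9,0],[10,11],[13,0],[19,19],[33,15],[38,11],[42,0],[45,15],[48,0]]
[[7,11],[9,0],[10,11],[13,0],[19,19],[33,15],[38,16],[39,11],[42,0],[45,15],[48,0]]
[[4,15],[16,0],[19,19],[33,15],[38,16],[39,11],[42,0],[45,15],[48,0]]
[[1,16],[8,15],[16,0],[19,19],[33,15],[38,16],[39,11],[42,0],[45,15],[48,0]]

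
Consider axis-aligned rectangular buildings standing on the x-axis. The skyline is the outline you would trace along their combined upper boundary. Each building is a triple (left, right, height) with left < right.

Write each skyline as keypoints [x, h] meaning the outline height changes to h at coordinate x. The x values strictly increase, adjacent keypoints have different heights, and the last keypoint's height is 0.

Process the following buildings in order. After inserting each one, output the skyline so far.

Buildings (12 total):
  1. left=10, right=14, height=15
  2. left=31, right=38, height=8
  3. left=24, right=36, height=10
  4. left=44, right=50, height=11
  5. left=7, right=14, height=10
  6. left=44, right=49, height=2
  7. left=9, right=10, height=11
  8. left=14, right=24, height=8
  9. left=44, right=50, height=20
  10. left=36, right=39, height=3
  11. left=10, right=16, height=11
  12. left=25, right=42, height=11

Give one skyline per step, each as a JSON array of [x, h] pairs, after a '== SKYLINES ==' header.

== SKYLINES ==
[[10,15],[14,0]]
[[10,15],[14,0],[31,8],[38,0]]
[[10,15],[14,0],[24,10],[36,8],[38,0]]
[[10,15],[14,0],[24,10],[36,8],[38,0],[44,11],[50,0]]
[[7,10],[10,15],[14,0],[24,10],[36,8],[38,0],[44,11],[50,0]]
[[7,10],[10,15],[14,0],[24,10],[36,8],[38,0],[44,11],[50,0]]
[[7,10],[9,11],[10,15],[14,0],[24,10],[36,8],[38,0],[44,11],[50,0]]
[[7,10],[9,11],[10,15],[14,8],[24,10],[36,8],[38,0],[44,11],[50,0]]
[[7,10],[9,11],[10,15],[14,8],[24,10],[36,8],[38,0],[44,20],[50,0]]
[[7,10],[9,11],[10,15],[14,8],[24,10],[36,8],[38,3],[39,0],[44,20],[50,0]]
[[7,10],[9,11],[10,15],[14,11],[16,8],[24,10],[36,8],[38,3],[39,0],[44,20],[50,0]]
[[7,10],[9,11],[10,15],[14,11],[16,8],[24,10],[25,11],[42,0],[44,20],[50,0]]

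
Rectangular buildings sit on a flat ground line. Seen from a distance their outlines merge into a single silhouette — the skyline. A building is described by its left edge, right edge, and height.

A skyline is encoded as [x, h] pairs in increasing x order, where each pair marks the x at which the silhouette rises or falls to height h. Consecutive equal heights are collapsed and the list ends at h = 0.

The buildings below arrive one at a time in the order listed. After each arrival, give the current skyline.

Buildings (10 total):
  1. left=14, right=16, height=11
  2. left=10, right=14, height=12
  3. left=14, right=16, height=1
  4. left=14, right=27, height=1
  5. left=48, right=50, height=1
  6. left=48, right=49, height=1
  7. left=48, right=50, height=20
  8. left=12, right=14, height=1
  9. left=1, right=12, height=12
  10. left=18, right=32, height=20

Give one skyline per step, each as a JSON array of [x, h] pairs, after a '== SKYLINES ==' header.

== SKYLINES ==
[[14,11],[16,0]]
[[10,12],[14,11],[16,0]]
[[10,12],[14,11],[16,0]]
[[10,12],[14,11],[16,1],[27,0]]
[[10,12],[14,11],[16,1],[27,0],[48,1],[50,0]]
[[10,12],[14,11],[16,1],[27,0],[48,1],[50,0]]
[[10,12],[14,11],[16,1],[27,0],[48,20],[50,0]]
[[10,12],[14,11],[16,1],[27,0],[48,20],[50,0]]
[[1,12],[14,11],[16,1],[27,0],[48,20],[50,0]]
[[1,12],[14,11],[16,1],[18,20],[32,0],[48,20],[50,0]]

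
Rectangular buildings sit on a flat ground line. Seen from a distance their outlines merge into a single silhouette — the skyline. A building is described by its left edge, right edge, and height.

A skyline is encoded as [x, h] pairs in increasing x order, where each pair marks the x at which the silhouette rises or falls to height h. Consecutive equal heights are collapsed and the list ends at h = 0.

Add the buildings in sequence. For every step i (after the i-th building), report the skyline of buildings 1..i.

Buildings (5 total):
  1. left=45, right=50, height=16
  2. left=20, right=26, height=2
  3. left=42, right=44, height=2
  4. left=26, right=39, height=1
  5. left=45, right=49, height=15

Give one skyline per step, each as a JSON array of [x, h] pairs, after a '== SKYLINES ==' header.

== SKYLINES ==
[[45,16],[50,0]]
[[20,2],[26,0],[45,16],[50,0]]
[[20,2],[26,0],[42,2],[44,0],[45,16],[50,0]]
[[20,2],[26,1],[39,0],[42,2],[44,0],[45,16],[50,0]]
[[20,2],[26,1],[39,0],[42,2],[44,0],[45,16],[50,0]]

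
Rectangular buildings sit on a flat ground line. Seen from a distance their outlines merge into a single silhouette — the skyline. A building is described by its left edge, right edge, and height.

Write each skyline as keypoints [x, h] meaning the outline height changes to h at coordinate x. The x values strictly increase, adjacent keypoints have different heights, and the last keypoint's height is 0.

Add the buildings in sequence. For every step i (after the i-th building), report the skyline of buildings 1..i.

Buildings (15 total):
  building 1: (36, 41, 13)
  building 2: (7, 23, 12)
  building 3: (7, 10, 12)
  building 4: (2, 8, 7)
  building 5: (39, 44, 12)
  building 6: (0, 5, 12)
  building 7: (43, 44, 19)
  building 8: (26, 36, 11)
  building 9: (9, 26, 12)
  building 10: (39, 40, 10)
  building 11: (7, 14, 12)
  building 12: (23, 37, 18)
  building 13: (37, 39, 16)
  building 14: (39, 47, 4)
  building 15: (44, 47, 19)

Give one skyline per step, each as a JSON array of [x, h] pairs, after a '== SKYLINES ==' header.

== SKYLINES ==
[[36,13],[41,0]]
[[7,12],[23,0],[36,13],[41,0]]
[[7,12],[23,0],[36,13],[41,0]]
[[2,7],[7,12],[23,0],[36,13],[41,0]]
[[2,7],[7,12],[23,0],[36,13],[41,12],[44,0]]
[[0,12],[5,7],[7,12],[23,0],[36,13],[41,12],[44,0]]
[[0,12],[5,7],[7,12],[23,0],[36,13],[41,12],[43,19],[44,0]]
[[0,12],[5,7],[7,12],[23,0],[26,11],[36,13],[41,12],[43,19],[44,0]]
[[0,12],[5,7],[7,12],[26,11],[36,13],[41,12],[43,19],[44,0]]
[[0,12],[5,7],[7,12],[26,11],[36,13],[41,12],[43,19],[44,0]]
[[0,12],[5,7],[7,12],[26,11],[36,13],[41,12],[43,19],[44,0]]
[[0,12],[5,7],[7,12],[23,18],[37,13],[41,12],[43,19],[44,0]]
[[0,12],[5,7],[7,12],[23,18],[37,16],[39,13],[41,12],[43,19],[44,0]]
[[0,12],[5,7],[7,12],[23,18],[37,16],[39,13],[41,12],[43,19],[44,4],[47,0]]
[[0,12],[5,7],[7,12],[23,18],[37,16],[39,13],[41,12],[43,19],[47,0]]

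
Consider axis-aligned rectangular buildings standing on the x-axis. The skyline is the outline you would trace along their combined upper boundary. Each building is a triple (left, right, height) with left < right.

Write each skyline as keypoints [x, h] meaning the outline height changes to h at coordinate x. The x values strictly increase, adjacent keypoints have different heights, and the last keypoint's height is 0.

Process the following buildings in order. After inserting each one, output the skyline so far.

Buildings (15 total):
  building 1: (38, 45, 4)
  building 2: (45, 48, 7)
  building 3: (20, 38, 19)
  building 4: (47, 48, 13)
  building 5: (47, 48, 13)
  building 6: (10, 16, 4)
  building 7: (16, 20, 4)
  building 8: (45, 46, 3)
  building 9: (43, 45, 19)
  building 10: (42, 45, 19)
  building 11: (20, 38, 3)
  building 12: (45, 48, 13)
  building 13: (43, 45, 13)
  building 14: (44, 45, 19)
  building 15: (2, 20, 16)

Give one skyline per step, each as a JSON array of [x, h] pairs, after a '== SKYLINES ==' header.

== SKYLINES ==
[[38,4],[45,0]]
[[38,4],[45,7],[48,0]]
[[20,19],[38,4],[45,7],[48,0]]
[[20,19],[38,4],[45,7],[47,13],[48,0]]
[[20,19],[38,4],[45,7],[47,13],[48,0]]
[[10,4],[16,0],[20,19],[38,4],[45,7],[47,13],[48,0]]
[[10,4],[20,19],[38,4],[45,7],[47,13],[48,0]]
[[10,4],[20,19],[38,4],[45,7],[47,13],[48,0]]
[[10,4],[20,19],[38,4],[43,19],[45,7],[47,13],[48,0]]
[[10,4],[20,19],[38,4],[42,19],[45,7],[47,13],[48,0]]
[[10,4],[20,19],[38,4],[42,19],[45,7],[47,13],[48,0]]
[[10,4],[20,19],[38,4],[42,19],[45,13],[48,0]]
[[10,4],[20,19],[38,4],[42,19],[45,13],[48,0]]
[[10,4],[20,19],[38,4],[42,19],[45,13],[48,0]]
[[2,16],[20,19],[38,4],[42,19],[45,13],[48,0]]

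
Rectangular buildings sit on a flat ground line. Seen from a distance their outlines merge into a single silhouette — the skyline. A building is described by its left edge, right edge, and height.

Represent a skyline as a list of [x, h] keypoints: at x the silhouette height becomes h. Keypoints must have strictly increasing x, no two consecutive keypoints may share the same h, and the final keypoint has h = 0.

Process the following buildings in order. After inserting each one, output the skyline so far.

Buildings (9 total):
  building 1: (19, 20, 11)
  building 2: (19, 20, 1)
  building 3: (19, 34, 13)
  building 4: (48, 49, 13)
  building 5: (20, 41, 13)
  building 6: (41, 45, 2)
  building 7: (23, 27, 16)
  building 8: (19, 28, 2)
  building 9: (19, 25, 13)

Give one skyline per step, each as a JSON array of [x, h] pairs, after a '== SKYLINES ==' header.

== SKYLINES ==
[[19,11],[20,0]]
[[19,11],[20,0]]
[[19,13],[34,0]]
[[19,13],[34,0],[48,13],[49,0]]
[[19,13],[41,0],[48,13],[49,0]]
[[19,13],[41,2],[45,0],[48,13],[49,0]]
[[19,13],[23,16],[27,13],[41,2],[45,0],[48,13],[49,0]]
[[19,13],[23,16],[27,13],[41,2],[45,0],[48,13],[49,0]]
[[19,13],[23,16],[27,13],[41,2],[45,0],[48,13],[49,0]]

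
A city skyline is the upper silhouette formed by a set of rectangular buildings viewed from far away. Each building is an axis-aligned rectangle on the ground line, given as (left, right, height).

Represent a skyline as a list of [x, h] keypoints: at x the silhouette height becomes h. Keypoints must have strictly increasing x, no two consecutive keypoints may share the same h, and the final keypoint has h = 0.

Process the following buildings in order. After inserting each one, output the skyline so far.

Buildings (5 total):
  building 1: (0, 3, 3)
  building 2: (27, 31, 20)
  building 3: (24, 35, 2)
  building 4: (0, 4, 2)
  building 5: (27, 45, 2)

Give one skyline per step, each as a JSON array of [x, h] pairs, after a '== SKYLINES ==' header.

== SKYLINES ==
[[0,3],[3,0]]
[[0,3],[3,0],[27,20],[31,0]]
[[0,3],[3,0],[24,2],[27,20],[31,2],[35,0]]
[[0,3],[3,2],[4,0],[24,2],[27,20],[31,2],[35,0]]
[[0,3],[3,2],[4,0],[24,2],[27,20],[31,2],[45,0]]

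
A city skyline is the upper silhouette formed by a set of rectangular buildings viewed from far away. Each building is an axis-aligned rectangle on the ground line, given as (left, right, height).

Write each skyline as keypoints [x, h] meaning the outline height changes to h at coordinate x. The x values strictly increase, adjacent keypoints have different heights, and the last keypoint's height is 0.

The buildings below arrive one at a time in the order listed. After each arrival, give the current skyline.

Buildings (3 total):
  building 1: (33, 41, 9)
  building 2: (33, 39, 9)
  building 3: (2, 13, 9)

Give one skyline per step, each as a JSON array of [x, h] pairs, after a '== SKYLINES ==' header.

== SKYLINES ==
[[33,9],[41,0]]
[[33,9],[41,0]]
[[2,9],[13,0],[33,9],[41,0]]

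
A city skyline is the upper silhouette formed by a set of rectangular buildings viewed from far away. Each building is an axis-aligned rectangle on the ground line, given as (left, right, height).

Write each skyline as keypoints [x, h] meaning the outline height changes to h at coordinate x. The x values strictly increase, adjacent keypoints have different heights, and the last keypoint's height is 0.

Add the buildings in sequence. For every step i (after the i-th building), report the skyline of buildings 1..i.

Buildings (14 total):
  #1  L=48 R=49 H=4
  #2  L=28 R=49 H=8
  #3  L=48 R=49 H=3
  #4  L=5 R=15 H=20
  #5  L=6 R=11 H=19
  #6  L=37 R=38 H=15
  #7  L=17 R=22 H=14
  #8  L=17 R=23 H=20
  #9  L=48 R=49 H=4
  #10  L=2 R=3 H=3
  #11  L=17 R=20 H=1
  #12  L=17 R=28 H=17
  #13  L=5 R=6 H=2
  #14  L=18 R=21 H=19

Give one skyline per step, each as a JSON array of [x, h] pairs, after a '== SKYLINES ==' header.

== SKYLINES ==
[[48,4],[49,0]]
[[28,8],[49,0]]
[[28,8],[49,0]]
[[5,20],[15,0],[28,8],[49,0]]
[[5,20],[15,0],[28,8],[49,0]]
[[5,20],[15,0],[28,8],[37,15],[38,8],[49,0]]
[[5,20],[15,0],[17,14],[22,0],[28,8],[37,15],[38,8],[49,0]]
[[5,20],[15,0],[17,20],[23,0],[28,8],[37,15],[38,8],[49,0]]
[[5,20],[15,0],[17,20],[23,0],[28,8],[37,15],[38,8],[49,0]]
[[2,3],[3,0],[5,20],[15,0],[17,20],[23,0],[28,8],[37,15],[38,8],[49,0]]
[[2,3],[3,0],[5,20],[15,0],[17,20],[23,0],[28,8],[37,15],[38,8],[49,0]]
[[2,3],[3,0],[5,20],[15,0],[17,20],[23,17],[28,8],[37,15],[38,8],[49,0]]
[[2,3],[3,0],[5,20],[15,0],[17,20],[23,17],[28,8],[37,15],[38,8],[49,0]]
[[2,3],[3,0],[5,20],[15,0],[17,20],[23,17],[28,8],[37,15],[38,8],[49,0]]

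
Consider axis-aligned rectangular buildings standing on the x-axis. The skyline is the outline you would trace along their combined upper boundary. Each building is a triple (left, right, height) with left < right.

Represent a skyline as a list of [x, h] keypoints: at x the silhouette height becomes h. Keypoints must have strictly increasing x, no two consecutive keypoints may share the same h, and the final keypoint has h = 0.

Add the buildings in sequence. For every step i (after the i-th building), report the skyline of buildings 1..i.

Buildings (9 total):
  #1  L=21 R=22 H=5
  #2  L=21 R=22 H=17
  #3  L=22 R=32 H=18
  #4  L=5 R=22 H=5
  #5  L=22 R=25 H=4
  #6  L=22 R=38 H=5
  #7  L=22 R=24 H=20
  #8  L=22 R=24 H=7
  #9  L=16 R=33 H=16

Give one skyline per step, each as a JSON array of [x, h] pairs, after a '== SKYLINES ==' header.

== SKYLINES ==
[[21,5],[22,0]]
[[21,17],[22,0]]
[[21,17],[22,18],[32,0]]
[[5,5],[21,17],[22,18],[32,0]]
[[5,5],[21,17],[22,18],[32,0]]
[[5,5],[21,17],[22,18],[32,5],[38,0]]
[[5,5],[21,17],[22,20],[24,18],[32,5],[38,0]]
[[5,5],[21,17],[22,20],[24,18],[32,5],[38,0]]
[[5,5],[16,16],[21,17],[22,20],[24,18],[32,16],[33,5],[38,0]]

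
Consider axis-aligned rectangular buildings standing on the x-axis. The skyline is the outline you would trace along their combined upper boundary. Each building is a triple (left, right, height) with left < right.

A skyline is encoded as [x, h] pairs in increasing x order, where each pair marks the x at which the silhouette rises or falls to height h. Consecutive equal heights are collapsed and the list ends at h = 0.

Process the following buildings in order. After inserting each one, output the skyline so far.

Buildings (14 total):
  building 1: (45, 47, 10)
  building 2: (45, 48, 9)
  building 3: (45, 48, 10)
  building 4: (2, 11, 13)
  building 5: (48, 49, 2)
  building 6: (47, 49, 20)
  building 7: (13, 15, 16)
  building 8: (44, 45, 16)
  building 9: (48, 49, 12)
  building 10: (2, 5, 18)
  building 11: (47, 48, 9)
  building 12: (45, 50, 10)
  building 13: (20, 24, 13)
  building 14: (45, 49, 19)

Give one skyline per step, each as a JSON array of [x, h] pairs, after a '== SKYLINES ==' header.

== SKYLINES ==
[[45,10],[47,0]]
[[45,10],[47,9],[48,0]]
[[45,10],[48,0]]
[[2,13],[11,0],[45,10],[48,0]]
[[2,13],[11,0],[45,10],[48,2],[49,0]]
[[2,13],[11,0],[45,10],[47,20],[49,0]]
[[2,13],[11,0],[13,16],[15,0],[45,10],[47,20],[49,0]]
[[2,13],[11,0],[13,16],[15,0],[44,16],[45,10],[47,20],[49,0]]
[[2,13],[11,0],[13,16],[15,0],[44,16],[45,10],[47,20],[49,0]]
[[2,18],[5,13],[11,0],[13,16],[15,0],[44,16],[45,10],[47,20],[49,0]]
[[2,18],[5,13],[11,0],[13,16],[15,0],[44,16],[45,10],[47,20],[49,0]]
[[2,18],[5,13],[11,0],[13,16],[15,0],[44,16],[45,10],[47,20],[49,10],[50,0]]
[[2,18],[5,13],[11,0],[13,16],[15,0],[20,13],[24,0],[44,16],[45,10],[47,20],[49,10],[50,0]]
[[2,18],[5,13],[11,0],[13,16],[15,0],[20,13],[24,0],[44,16],[45,19],[47,20],[49,10],[50,0]]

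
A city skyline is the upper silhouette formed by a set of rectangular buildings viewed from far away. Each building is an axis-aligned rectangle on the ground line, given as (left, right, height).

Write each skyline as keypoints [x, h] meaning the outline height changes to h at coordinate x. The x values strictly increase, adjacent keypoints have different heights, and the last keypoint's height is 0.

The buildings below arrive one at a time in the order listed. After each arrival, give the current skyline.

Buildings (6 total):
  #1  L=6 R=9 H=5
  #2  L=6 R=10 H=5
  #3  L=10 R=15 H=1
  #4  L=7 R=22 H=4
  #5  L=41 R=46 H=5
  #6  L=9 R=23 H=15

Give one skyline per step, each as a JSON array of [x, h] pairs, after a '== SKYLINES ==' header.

== SKYLINES ==
[[6,5],[9,0]]
[[6,5],[10,0]]
[[6,5],[10,1],[15,0]]
[[6,5],[10,4],[22,0]]
[[6,5],[10,4],[22,0],[41,5],[46,0]]
[[6,5],[9,15],[23,0],[41,5],[46,0]]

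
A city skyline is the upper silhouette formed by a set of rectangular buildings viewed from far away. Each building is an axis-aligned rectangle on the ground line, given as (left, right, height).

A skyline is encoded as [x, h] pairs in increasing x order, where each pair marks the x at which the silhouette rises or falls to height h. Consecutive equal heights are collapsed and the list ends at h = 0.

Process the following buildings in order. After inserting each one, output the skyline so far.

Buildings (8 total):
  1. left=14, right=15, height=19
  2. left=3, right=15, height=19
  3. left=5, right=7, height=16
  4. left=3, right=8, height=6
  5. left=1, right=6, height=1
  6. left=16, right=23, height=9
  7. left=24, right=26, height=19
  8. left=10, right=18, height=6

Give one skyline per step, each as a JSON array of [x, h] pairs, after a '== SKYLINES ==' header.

== SKYLINES ==
[[14,19],[15,0]]
[[3,19],[15,0]]
[[3,19],[15,0]]
[[3,19],[15,0]]
[[1,1],[3,19],[15,0]]
[[1,1],[3,19],[15,0],[16,9],[23,0]]
[[1,1],[3,19],[15,0],[16,9],[23,0],[24,19],[26,0]]
[[1,1],[3,19],[15,6],[16,9],[23,0],[24,19],[26,0]]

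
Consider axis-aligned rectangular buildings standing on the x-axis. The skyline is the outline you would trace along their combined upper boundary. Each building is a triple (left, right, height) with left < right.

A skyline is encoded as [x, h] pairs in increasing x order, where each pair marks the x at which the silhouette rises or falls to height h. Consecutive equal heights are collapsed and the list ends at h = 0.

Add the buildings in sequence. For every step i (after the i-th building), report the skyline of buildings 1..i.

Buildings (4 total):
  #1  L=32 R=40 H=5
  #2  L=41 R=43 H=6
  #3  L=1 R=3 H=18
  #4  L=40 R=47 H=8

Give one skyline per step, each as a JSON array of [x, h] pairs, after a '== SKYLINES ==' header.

== SKYLINES ==
[[32,5],[40,0]]
[[32,5],[40,0],[41,6],[43,0]]
[[1,18],[3,0],[32,5],[40,0],[41,6],[43,0]]
[[1,18],[3,0],[32,5],[40,8],[47,0]]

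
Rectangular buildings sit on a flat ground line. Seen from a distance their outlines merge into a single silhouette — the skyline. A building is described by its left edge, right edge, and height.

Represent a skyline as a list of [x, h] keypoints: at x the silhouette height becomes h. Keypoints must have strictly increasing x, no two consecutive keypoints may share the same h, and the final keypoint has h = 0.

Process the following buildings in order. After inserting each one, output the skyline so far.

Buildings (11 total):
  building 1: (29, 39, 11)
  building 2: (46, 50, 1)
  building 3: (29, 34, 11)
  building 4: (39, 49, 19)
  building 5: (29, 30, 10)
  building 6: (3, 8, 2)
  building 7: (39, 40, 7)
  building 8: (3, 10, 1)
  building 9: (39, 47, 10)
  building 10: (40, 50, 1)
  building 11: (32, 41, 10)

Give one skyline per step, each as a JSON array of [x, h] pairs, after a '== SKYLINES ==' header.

== SKYLINES ==
[[29,11],[39,0]]
[[29,11],[39,0],[46,1],[50,0]]
[[29,11],[39,0],[46,1],[50,0]]
[[29,11],[39,19],[49,1],[50,0]]
[[29,11],[39,19],[49,1],[50,0]]
[[3,2],[8,0],[29,11],[39,19],[49,1],[50,0]]
[[3,2],[8,0],[29,11],[39,19],[49,1],[50,0]]
[[3,2],[8,1],[10,0],[29,11],[39,19],[49,1],[50,0]]
[[3,2],[8,1],[10,0],[29,11],[39,19],[49,1],[50,0]]
[[3,2],[8,1],[10,0],[29,11],[39,19],[49,1],[50,0]]
[[3,2],[8,1],[10,0],[29,11],[39,19],[49,1],[50,0]]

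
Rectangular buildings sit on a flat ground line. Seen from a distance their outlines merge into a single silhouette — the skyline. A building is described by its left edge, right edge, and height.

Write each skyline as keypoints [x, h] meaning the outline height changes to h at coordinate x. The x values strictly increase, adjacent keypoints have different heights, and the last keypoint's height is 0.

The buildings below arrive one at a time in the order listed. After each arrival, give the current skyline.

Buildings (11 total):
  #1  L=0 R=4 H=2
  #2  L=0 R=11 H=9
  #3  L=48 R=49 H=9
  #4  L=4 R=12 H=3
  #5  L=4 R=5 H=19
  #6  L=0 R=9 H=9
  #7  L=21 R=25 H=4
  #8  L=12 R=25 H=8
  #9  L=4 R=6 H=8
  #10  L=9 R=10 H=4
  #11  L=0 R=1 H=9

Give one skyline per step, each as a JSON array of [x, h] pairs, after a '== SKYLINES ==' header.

== SKYLINES ==
[[0,2],[4,0]]
[[0,9],[11,0]]
[[0,9],[11,0],[48,9],[49,0]]
[[0,9],[11,3],[12,0],[48,9],[49,0]]
[[0,9],[4,19],[5,9],[11,3],[12,0],[48,9],[49,0]]
[[0,9],[4,19],[5,9],[11,3],[12,0],[48,9],[49,0]]
[[0,9],[4,19],[5,9],[11,3],[12,0],[21,4],[25,0],[48,9],[49,0]]
[[0,9],[4,19],[5,9],[11,3],[12,8],[25,0],[48,9],[49,0]]
[[0,9],[4,19],[5,9],[11,3],[12,8],[25,0],[48,9],[49,0]]
[[0,9],[4,19],[5,9],[11,3],[12,8],[25,0],[48,9],[49,0]]
[[0,9],[4,19],[5,9],[11,3],[12,8],[25,0],[48,9],[49,0]]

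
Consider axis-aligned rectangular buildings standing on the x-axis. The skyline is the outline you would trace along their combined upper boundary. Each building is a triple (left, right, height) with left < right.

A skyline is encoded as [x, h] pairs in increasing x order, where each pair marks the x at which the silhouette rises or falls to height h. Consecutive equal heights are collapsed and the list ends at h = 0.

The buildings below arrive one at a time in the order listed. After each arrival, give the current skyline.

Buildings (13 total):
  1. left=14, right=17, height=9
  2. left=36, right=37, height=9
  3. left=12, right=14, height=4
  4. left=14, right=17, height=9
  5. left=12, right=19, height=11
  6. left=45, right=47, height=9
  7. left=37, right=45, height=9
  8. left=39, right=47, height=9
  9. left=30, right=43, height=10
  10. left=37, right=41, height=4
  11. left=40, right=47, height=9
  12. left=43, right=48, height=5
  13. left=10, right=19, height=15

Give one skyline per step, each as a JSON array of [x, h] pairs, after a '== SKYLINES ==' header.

== SKYLINES ==
[[14,9],[17,0]]
[[14,9],[17,0],[36,9],[37,0]]
[[12,4],[14,9],[17,0],[36,9],[37,0]]
[[12,4],[14,9],[17,0],[36,9],[37,0]]
[[12,11],[19,0],[36,9],[37,0]]
[[12,11],[19,0],[36,9],[37,0],[45,9],[47,0]]
[[12,11],[19,0],[36,9],[47,0]]
[[12,11],[19,0],[36,9],[47,0]]
[[12,11],[19,0],[30,10],[43,9],[47,0]]
[[12,11],[19,0],[30,10],[43,9],[47,0]]
[[12,11],[19,0],[30,10],[43,9],[47,0]]
[[12,11],[19,0],[30,10],[43,9],[47,5],[48,0]]
[[10,15],[19,0],[30,10],[43,9],[47,5],[48,0]]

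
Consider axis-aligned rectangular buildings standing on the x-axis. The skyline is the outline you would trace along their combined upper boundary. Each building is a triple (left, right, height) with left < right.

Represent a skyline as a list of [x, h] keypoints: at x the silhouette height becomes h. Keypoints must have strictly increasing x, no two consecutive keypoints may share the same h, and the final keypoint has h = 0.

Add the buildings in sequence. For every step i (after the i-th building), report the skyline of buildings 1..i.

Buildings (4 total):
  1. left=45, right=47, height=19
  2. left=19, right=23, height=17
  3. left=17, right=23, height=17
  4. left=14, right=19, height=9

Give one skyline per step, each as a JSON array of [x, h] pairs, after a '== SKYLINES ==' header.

== SKYLINES ==
[[45,19],[47,0]]
[[19,17],[23,0],[45,19],[47,0]]
[[17,17],[23,0],[45,19],[47,0]]
[[14,9],[17,17],[23,0],[45,19],[47,0]]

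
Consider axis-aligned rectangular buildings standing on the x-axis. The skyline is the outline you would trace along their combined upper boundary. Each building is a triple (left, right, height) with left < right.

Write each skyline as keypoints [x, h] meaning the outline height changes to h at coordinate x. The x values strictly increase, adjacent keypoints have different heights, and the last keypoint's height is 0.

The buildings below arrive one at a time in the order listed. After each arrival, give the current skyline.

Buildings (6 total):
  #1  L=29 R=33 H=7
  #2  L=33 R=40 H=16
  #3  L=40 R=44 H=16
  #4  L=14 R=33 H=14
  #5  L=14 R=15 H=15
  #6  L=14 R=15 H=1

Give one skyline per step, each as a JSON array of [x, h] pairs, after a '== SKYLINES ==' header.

== SKYLINES ==
[[29,7],[33,0]]
[[29,7],[33,16],[40,0]]
[[29,7],[33,16],[44,0]]
[[14,14],[33,16],[44,0]]
[[14,15],[15,14],[33,16],[44,0]]
[[14,15],[15,14],[33,16],[44,0]]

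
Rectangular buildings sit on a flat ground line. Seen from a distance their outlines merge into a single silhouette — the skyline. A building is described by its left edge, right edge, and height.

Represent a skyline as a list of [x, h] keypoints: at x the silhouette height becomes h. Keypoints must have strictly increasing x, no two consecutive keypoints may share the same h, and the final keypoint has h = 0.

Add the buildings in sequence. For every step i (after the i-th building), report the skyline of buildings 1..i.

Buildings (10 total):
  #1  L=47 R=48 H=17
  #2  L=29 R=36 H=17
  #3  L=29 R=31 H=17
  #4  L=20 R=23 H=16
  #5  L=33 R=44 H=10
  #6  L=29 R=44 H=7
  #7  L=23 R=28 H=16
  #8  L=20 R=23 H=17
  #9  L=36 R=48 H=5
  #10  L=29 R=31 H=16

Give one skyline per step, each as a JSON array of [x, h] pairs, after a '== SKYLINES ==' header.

== SKYLINES ==
[[47,17],[48,0]]
[[29,17],[36,0],[47,17],[48,0]]
[[29,17],[36,0],[47,17],[48,0]]
[[20,16],[23,0],[29,17],[36,0],[47,17],[48,0]]
[[20,16],[23,0],[29,17],[36,10],[44,0],[47,17],[48,0]]
[[20,16],[23,0],[29,17],[36,10],[44,0],[47,17],[48,0]]
[[20,16],[28,0],[29,17],[36,10],[44,0],[47,17],[48,0]]
[[20,17],[23,16],[28,0],[29,17],[36,10],[44,0],[47,17],[48,0]]
[[20,17],[23,16],[28,0],[29,17],[36,10],[44,5],[47,17],[48,0]]
[[20,17],[23,16],[28,0],[29,17],[36,10],[44,5],[47,17],[48,0]]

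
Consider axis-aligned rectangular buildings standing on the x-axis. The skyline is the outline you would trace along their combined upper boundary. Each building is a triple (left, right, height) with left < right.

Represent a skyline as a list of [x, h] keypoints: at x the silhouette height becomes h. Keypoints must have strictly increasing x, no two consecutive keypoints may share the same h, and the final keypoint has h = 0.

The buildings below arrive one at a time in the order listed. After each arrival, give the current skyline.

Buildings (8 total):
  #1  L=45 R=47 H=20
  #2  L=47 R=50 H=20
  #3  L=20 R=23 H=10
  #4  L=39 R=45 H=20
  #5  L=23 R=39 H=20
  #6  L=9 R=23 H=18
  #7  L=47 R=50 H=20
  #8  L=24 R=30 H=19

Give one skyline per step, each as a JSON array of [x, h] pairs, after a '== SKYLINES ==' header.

== SKYLINES ==
[[45,20],[47,0]]
[[45,20],[50,0]]
[[20,10],[23,0],[45,20],[50,0]]
[[20,10],[23,0],[39,20],[50,0]]
[[20,10],[23,20],[50,0]]
[[9,18],[23,20],[50,0]]
[[9,18],[23,20],[50,0]]
[[9,18],[23,20],[50,0]]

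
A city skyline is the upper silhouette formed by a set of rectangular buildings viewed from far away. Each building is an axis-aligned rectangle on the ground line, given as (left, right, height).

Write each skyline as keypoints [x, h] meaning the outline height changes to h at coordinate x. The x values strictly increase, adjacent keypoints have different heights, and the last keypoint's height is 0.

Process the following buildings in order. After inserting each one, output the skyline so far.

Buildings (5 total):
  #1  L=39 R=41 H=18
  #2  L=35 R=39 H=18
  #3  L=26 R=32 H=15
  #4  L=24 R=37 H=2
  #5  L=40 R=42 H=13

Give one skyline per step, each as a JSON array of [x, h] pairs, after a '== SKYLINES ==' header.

== SKYLINES ==
[[39,18],[41,0]]
[[35,18],[41,0]]
[[26,15],[32,0],[35,18],[41,0]]
[[24,2],[26,15],[32,2],[35,18],[41,0]]
[[24,2],[26,15],[32,2],[35,18],[41,13],[42,0]]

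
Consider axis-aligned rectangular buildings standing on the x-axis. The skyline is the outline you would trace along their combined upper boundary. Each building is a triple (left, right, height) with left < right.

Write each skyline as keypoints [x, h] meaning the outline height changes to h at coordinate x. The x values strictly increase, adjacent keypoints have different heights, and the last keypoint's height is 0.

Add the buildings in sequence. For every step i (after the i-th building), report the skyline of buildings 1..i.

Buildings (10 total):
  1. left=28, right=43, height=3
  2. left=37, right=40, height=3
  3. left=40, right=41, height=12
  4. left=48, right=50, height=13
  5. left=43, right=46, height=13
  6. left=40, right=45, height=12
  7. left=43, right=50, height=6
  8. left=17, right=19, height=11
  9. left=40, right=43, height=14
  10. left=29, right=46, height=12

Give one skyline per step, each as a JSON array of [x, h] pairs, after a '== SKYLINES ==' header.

== SKYLINES ==
[[28,3],[43,0]]
[[28,3],[43,0]]
[[28,3],[40,12],[41,3],[43,0]]
[[28,3],[40,12],[41,3],[43,0],[48,13],[50,0]]
[[28,3],[40,12],[41,3],[43,13],[46,0],[48,13],[50,0]]
[[28,3],[40,12],[43,13],[46,0],[48,13],[50,0]]
[[28,3],[40,12],[43,13],[46,6],[48,13],[50,0]]
[[17,11],[19,0],[28,3],[40,12],[43,13],[46,6],[48,13],[50,0]]
[[17,11],[19,0],[28,3],[40,14],[43,13],[46,6],[48,13],[50,0]]
[[17,11],[19,0],[28,3],[29,12],[40,14],[43,13],[46,6],[48,13],[50,0]]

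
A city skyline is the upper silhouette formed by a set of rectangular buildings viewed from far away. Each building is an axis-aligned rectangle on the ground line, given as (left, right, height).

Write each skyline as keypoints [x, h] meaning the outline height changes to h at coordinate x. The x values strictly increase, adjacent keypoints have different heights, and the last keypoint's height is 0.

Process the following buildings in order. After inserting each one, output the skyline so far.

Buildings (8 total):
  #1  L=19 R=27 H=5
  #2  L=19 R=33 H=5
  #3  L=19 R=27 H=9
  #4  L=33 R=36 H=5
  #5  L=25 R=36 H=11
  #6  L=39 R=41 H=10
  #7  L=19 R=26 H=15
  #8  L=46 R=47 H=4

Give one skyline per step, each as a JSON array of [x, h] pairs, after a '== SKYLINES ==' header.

== SKYLINES ==
[[19,5],[27,0]]
[[19,5],[33,0]]
[[19,9],[27,5],[33,0]]
[[19,9],[27,5],[36,0]]
[[19,9],[25,11],[36,0]]
[[19,9],[25,11],[36,0],[39,10],[41,0]]
[[19,15],[26,11],[36,0],[39,10],[41,0]]
[[19,15],[26,11],[36,0],[39,10],[41,0],[46,4],[47,0]]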